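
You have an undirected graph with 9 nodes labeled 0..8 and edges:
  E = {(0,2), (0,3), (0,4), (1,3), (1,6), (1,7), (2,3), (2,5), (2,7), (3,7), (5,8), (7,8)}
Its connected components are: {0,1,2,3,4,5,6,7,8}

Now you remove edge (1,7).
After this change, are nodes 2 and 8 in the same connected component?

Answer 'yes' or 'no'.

Initial components: {0,1,2,3,4,5,6,7,8}
Removing edge (1,7): not a bridge — component count unchanged at 1.
New components: {0,1,2,3,4,5,6,7,8}
Are 2 and 8 in the same component? yes

Answer: yes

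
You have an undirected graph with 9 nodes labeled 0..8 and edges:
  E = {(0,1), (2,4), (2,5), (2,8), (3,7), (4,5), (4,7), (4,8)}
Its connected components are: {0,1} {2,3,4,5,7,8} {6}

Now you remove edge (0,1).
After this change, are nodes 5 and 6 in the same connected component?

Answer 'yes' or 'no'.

Answer: no

Derivation:
Initial components: {0,1} {2,3,4,5,7,8} {6}
Removing edge (0,1): it was a bridge — component count 3 -> 4.
New components: {0} {1} {2,3,4,5,7,8} {6}
Are 5 and 6 in the same component? no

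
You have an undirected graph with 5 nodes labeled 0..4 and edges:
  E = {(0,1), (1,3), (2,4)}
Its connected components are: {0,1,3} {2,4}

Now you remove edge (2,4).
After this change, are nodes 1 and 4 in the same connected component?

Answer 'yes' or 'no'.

Answer: no

Derivation:
Initial components: {0,1,3} {2,4}
Removing edge (2,4): it was a bridge — component count 2 -> 3.
New components: {0,1,3} {2} {4}
Are 1 and 4 in the same component? no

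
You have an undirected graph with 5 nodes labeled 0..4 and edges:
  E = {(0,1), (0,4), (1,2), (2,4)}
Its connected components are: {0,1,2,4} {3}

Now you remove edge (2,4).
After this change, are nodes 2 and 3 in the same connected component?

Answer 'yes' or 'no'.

Answer: no

Derivation:
Initial components: {0,1,2,4} {3}
Removing edge (2,4): not a bridge — component count unchanged at 2.
New components: {0,1,2,4} {3}
Are 2 and 3 in the same component? no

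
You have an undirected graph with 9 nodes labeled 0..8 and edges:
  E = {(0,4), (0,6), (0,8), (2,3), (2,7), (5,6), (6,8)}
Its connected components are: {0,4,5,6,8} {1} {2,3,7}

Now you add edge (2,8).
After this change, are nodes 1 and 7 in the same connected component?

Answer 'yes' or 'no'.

Answer: no

Derivation:
Initial components: {0,4,5,6,8} {1} {2,3,7}
Adding edge (2,8): merges {2,3,7} and {0,4,5,6,8}.
New components: {0,2,3,4,5,6,7,8} {1}
Are 1 and 7 in the same component? no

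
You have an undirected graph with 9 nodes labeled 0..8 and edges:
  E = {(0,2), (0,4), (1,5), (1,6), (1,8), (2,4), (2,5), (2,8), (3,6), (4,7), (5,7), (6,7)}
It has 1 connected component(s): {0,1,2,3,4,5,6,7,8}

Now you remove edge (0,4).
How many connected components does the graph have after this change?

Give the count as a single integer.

Initial component count: 1
Remove (0,4): not a bridge. Count unchanged: 1.
  After removal, components: {0,1,2,3,4,5,6,7,8}
New component count: 1

Answer: 1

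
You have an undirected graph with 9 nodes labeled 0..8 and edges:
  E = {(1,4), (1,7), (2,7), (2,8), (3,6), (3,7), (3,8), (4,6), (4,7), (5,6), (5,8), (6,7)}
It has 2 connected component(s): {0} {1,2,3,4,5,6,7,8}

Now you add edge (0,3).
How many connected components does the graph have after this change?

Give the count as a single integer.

Initial component count: 2
Add (0,3): merges two components. Count decreases: 2 -> 1.
New component count: 1

Answer: 1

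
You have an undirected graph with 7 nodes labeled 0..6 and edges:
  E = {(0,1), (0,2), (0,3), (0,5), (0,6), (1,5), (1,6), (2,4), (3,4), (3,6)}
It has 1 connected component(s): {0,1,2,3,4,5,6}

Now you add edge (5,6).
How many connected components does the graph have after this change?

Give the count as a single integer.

Initial component count: 1
Add (5,6): endpoints already in same component. Count unchanged: 1.
New component count: 1

Answer: 1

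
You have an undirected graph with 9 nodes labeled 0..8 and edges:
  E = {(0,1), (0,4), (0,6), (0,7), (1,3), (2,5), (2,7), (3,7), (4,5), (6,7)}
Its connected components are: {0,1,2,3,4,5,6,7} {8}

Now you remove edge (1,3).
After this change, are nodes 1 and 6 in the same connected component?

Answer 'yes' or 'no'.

Initial components: {0,1,2,3,4,5,6,7} {8}
Removing edge (1,3): not a bridge — component count unchanged at 2.
New components: {0,1,2,3,4,5,6,7} {8}
Are 1 and 6 in the same component? yes

Answer: yes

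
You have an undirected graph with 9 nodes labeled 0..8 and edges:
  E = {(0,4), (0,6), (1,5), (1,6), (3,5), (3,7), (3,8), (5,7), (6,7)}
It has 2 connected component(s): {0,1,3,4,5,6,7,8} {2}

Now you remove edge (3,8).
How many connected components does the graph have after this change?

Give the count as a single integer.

Initial component count: 2
Remove (3,8): it was a bridge. Count increases: 2 -> 3.
  After removal, components: {0,1,3,4,5,6,7} {2} {8}
New component count: 3

Answer: 3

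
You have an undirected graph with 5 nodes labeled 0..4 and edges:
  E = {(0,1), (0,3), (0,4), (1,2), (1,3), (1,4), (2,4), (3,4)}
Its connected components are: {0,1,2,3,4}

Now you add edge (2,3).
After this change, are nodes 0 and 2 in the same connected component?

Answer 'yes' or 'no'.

Answer: yes

Derivation:
Initial components: {0,1,2,3,4}
Adding edge (2,3): both already in same component {0,1,2,3,4}. No change.
New components: {0,1,2,3,4}
Are 0 and 2 in the same component? yes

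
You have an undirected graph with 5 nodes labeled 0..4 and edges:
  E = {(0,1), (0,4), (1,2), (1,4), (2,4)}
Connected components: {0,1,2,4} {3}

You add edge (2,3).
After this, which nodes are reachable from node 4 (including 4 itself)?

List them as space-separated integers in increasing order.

Before: nodes reachable from 4: {0,1,2,4}
Adding (2,3): merges 4's component with another. Reachability grows.
After: nodes reachable from 4: {0,1,2,3,4}

Answer: 0 1 2 3 4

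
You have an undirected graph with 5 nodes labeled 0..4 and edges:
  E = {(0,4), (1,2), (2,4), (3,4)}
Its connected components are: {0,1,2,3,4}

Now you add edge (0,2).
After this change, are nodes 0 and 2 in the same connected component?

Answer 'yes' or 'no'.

Answer: yes

Derivation:
Initial components: {0,1,2,3,4}
Adding edge (0,2): both already in same component {0,1,2,3,4}. No change.
New components: {0,1,2,3,4}
Are 0 and 2 in the same component? yes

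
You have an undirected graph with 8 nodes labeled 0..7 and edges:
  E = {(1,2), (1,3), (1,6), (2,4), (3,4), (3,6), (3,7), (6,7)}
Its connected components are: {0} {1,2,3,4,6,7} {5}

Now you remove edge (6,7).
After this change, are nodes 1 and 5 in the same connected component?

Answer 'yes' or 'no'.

Initial components: {0} {1,2,3,4,6,7} {5}
Removing edge (6,7): not a bridge — component count unchanged at 3.
New components: {0} {1,2,3,4,6,7} {5}
Are 1 and 5 in the same component? no

Answer: no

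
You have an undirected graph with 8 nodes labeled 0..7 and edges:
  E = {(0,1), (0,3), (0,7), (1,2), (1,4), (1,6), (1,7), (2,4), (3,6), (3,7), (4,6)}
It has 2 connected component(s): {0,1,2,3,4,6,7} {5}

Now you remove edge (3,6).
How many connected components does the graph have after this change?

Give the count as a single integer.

Answer: 2

Derivation:
Initial component count: 2
Remove (3,6): not a bridge. Count unchanged: 2.
  After removal, components: {0,1,2,3,4,6,7} {5}
New component count: 2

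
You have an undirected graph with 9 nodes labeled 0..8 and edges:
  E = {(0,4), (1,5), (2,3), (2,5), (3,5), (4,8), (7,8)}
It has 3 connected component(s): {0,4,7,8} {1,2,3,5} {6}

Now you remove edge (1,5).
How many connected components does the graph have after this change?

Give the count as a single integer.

Initial component count: 3
Remove (1,5): it was a bridge. Count increases: 3 -> 4.
  After removal, components: {0,4,7,8} {1} {2,3,5} {6}
New component count: 4

Answer: 4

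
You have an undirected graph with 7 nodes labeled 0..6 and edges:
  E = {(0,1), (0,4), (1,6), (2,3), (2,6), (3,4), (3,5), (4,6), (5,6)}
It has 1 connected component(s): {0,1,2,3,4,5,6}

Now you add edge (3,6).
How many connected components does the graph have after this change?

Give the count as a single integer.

Answer: 1

Derivation:
Initial component count: 1
Add (3,6): endpoints already in same component. Count unchanged: 1.
New component count: 1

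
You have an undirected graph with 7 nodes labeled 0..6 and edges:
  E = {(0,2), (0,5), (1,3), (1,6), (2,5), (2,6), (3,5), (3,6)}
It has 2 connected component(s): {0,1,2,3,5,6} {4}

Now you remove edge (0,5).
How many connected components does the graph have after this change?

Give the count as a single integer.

Answer: 2

Derivation:
Initial component count: 2
Remove (0,5): not a bridge. Count unchanged: 2.
  After removal, components: {0,1,2,3,5,6} {4}
New component count: 2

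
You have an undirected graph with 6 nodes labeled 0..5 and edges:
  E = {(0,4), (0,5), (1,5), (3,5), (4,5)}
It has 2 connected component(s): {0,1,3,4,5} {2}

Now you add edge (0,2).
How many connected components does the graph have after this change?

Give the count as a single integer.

Initial component count: 2
Add (0,2): merges two components. Count decreases: 2 -> 1.
New component count: 1

Answer: 1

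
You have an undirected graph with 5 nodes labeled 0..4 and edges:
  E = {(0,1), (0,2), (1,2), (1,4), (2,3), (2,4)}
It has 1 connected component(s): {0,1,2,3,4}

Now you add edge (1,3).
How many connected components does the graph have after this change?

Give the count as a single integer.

Answer: 1

Derivation:
Initial component count: 1
Add (1,3): endpoints already in same component. Count unchanged: 1.
New component count: 1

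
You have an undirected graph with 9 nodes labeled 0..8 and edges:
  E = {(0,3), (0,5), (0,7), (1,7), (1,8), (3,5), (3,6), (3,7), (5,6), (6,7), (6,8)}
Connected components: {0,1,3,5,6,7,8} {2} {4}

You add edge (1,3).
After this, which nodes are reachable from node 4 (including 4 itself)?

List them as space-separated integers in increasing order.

Answer: 4

Derivation:
Before: nodes reachable from 4: {4}
Adding (1,3): both endpoints already in same component. Reachability from 4 unchanged.
After: nodes reachable from 4: {4}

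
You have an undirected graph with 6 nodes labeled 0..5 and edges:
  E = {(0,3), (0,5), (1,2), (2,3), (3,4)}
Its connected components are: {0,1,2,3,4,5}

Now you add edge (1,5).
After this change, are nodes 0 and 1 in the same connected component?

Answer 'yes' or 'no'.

Answer: yes

Derivation:
Initial components: {0,1,2,3,4,5}
Adding edge (1,5): both already in same component {0,1,2,3,4,5}. No change.
New components: {0,1,2,3,4,5}
Are 0 and 1 in the same component? yes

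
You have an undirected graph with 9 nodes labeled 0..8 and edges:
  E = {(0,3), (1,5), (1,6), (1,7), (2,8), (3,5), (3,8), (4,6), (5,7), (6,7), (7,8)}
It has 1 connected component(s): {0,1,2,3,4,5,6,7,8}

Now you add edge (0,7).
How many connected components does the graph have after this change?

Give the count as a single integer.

Answer: 1

Derivation:
Initial component count: 1
Add (0,7): endpoints already in same component. Count unchanged: 1.
New component count: 1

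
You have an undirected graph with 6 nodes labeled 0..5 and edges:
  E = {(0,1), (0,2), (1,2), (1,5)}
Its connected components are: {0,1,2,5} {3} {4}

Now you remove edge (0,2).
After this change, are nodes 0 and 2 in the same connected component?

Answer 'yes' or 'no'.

Answer: yes

Derivation:
Initial components: {0,1,2,5} {3} {4}
Removing edge (0,2): not a bridge — component count unchanged at 3.
New components: {0,1,2,5} {3} {4}
Are 0 and 2 in the same component? yes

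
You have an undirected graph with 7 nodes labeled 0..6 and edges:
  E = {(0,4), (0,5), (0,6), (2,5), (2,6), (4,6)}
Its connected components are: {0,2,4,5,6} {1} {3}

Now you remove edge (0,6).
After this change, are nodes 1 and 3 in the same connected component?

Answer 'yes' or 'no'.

Answer: no

Derivation:
Initial components: {0,2,4,5,6} {1} {3}
Removing edge (0,6): not a bridge — component count unchanged at 3.
New components: {0,2,4,5,6} {1} {3}
Are 1 and 3 in the same component? no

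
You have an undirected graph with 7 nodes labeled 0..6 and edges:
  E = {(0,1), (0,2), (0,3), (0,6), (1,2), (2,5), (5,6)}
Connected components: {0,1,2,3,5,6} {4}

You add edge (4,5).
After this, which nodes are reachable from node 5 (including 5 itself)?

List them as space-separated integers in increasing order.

Answer: 0 1 2 3 4 5 6

Derivation:
Before: nodes reachable from 5: {0,1,2,3,5,6}
Adding (4,5): merges 5's component with another. Reachability grows.
After: nodes reachable from 5: {0,1,2,3,4,5,6}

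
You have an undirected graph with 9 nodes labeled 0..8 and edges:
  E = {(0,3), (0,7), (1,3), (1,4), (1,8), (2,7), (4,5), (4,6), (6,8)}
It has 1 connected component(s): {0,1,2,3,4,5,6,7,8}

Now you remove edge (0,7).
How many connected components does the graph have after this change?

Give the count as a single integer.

Answer: 2

Derivation:
Initial component count: 1
Remove (0,7): it was a bridge. Count increases: 1 -> 2.
  After removal, components: {0,1,3,4,5,6,8} {2,7}
New component count: 2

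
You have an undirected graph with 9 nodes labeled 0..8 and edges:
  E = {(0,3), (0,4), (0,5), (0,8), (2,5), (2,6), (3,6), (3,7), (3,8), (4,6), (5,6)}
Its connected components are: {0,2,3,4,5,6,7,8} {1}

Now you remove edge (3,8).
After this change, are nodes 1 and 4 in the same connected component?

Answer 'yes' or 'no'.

Initial components: {0,2,3,4,5,6,7,8} {1}
Removing edge (3,8): not a bridge — component count unchanged at 2.
New components: {0,2,3,4,5,6,7,8} {1}
Are 1 and 4 in the same component? no

Answer: no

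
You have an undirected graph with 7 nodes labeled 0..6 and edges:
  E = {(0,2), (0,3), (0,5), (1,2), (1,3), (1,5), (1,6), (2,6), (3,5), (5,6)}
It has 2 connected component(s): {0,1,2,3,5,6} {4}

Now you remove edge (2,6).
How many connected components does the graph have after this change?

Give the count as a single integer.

Answer: 2

Derivation:
Initial component count: 2
Remove (2,6): not a bridge. Count unchanged: 2.
  After removal, components: {0,1,2,3,5,6} {4}
New component count: 2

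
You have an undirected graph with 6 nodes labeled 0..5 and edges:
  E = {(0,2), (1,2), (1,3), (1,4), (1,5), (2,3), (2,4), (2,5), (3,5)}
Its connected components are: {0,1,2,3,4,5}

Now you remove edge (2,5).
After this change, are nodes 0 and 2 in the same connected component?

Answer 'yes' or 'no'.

Answer: yes

Derivation:
Initial components: {0,1,2,3,4,5}
Removing edge (2,5): not a bridge — component count unchanged at 1.
New components: {0,1,2,3,4,5}
Are 0 and 2 in the same component? yes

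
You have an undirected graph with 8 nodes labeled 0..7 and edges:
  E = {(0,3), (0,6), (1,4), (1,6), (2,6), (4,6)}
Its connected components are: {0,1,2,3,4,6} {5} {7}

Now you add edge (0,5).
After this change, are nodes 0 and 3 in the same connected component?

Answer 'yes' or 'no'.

Initial components: {0,1,2,3,4,6} {5} {7}
Adding edge (0,5): merges {0,1,2,3,4,6} and {5}.
New components: {0,1,2,3,4,5,6} {7}
Are 0 and 3 in the same component? yes

Answer: yes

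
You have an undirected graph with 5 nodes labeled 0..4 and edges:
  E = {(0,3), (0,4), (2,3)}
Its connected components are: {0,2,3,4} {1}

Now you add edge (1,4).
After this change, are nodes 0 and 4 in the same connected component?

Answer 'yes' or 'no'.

Answer: yes

Derivation:
Initial components: {0,2,3,4} {1}
Adding edge (1,4): merges {1} and {0,2,3,4}.
New components: {0,1,2,3,4}
Are 0 and 4 in the same component? yes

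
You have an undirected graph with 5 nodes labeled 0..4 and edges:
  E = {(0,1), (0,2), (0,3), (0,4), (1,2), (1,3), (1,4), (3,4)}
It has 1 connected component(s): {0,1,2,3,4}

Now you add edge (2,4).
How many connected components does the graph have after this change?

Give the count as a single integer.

Initial component count: 1
Add (2,4): endpoints already in same component. Count unchanged: 1.
New component count: 1

Answer: 1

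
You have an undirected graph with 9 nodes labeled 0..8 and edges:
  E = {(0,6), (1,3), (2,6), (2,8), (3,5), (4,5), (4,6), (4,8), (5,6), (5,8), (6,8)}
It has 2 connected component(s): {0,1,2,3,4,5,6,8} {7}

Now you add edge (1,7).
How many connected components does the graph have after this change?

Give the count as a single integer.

Initial component count: 2
Add (1,7): merges two components. Count decreases: 2 -> 1.
New component count: 1

Answer: 1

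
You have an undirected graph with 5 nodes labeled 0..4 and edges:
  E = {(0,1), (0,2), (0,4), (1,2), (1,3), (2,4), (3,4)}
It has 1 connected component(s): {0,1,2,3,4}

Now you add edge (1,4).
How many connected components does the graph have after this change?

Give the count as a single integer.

Answer: 1

Derivation:
Initial component count: 1
Add (1,4): endpoints already in same component. Count unchanged: 1.
New component count: 1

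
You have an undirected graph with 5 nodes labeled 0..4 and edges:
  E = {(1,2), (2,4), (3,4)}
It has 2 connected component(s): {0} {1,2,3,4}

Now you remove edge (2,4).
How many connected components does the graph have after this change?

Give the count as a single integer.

Initial component count: 2
Remove (2,4): it was a bridge. Count increases: 2 -> 3.
  After removal, components: {0} {1,2} {3,4}
New component count: 3

Answer: 3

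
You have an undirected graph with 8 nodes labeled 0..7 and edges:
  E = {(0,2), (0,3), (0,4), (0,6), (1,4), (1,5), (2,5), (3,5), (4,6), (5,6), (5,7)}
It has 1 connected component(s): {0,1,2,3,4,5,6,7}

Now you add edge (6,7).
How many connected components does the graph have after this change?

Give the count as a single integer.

Initial component count: 1
Add (6,7): endpoints already in same component. Count unchanged: 1.
New component count: 1

Answer: 1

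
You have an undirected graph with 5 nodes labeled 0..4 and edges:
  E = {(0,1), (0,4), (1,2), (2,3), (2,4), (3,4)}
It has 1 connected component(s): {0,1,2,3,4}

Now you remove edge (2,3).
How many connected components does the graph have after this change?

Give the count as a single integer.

Answer: 1

Derivation:
Initial component count: 1
Remove (2,3): not a bridge. Count unchanged: 1.
  After removal, components: {0,1,2,3,4}
New component count: 1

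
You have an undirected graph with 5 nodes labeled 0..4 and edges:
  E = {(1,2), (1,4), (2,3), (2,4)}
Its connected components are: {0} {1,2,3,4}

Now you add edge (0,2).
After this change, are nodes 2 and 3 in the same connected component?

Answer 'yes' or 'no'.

Answer: yes

Derivation:
Initial components: {0} {1,2,3,4}
Adding edge (0,2): merges {0} and {1,2,3,4}.
New components: {0,1,2,3,4}
Are 2 and 3 in the same component? yes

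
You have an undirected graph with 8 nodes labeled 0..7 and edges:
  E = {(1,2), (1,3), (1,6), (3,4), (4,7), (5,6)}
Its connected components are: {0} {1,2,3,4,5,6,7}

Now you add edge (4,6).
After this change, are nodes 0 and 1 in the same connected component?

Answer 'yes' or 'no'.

Initial components: {0} {1,2,3,4,5,6,7}
Adding edge (4,6): both already in same component {1,2,3,4,5,6,7}. No change.
New components: {0} {1,2,3,4,5,6,7}
Are 0 and 1 in the same component? no

Answer: no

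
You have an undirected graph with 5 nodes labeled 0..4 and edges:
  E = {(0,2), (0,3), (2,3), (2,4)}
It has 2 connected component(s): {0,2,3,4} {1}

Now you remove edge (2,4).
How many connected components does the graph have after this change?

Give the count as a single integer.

Answer: 3

Derivation:
Initial component count: 2
Remove (2,4): it was a bridge. Count increases: 2 -> 3.
  After removal, components: {0,2,3} {1} {4}
New component count: 3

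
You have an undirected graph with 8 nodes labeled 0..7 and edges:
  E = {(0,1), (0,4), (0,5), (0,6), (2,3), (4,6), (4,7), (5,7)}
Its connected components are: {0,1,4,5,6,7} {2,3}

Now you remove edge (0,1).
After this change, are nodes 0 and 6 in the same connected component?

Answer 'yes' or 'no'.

Answer: yes

Derivation:
Initial components: {0,1,4,5,6,7} {2,3}
Removing edge (0,1): it was a bridge — component count 2 -> 3.
New components: {0,4,5,6,7} {1} {2,3}
Are 0 and 6 in the same component? yes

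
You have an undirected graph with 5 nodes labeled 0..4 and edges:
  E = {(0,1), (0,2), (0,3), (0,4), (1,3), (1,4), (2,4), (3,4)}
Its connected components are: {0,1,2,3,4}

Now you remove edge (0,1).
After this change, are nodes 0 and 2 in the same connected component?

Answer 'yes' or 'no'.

Answer: yes

Derivation:
Initial components: {0,1,2,3,4}
Removing edge (0,1): not a bridge — component count unchanged at 1.
New components: {0,1,2,3,4}
Are 0 and 2 in the same component? yes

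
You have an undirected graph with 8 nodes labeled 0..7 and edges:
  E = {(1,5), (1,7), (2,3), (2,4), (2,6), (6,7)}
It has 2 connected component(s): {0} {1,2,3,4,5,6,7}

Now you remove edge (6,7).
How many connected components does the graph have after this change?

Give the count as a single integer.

Initial component count: 2
Remove (6,7): it was a bridge. Count increases: 2 -> 3.
  After removal, components: {0} {1,5,7} {2,3,4,6}
New component count: 3

Answer: 3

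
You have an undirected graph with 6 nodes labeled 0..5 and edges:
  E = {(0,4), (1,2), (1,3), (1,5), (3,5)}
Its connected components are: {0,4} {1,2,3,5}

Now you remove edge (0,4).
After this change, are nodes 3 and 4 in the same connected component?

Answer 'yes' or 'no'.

Answer: no

Derivation:
Initial components: {0,4} {1,2,3,5}
Removing edge (0,4): it was a bridge — component count 2 -> 3.
New components: {0} {1,2,3,5} {4}
Are 3 and 4 in the same component? no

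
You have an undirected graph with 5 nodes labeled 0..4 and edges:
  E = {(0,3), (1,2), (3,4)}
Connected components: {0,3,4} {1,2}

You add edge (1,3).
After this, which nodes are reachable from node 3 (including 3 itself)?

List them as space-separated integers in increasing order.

Before: nodes reachable from 3: {0,3,4}
Adding (1,3): merges 3's component with another. Reachability grows.
After: nodes reachable from 3: {0,1,2,3,4}

Answer: 0 1 2 3 4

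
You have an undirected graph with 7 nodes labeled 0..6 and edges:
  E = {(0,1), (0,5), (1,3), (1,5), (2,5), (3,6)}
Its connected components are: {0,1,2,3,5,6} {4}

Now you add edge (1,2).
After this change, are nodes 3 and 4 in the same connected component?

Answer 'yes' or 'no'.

Answer: no

Derivation:
Initial components: {0,1,2,3,5,6} {4}
Adding edge (1,2): both already in same component {0,1,2,3,5,6}. No change.
New components: {0,1,2,3,5,6} {4}
Are 3 and 4 in the same component? no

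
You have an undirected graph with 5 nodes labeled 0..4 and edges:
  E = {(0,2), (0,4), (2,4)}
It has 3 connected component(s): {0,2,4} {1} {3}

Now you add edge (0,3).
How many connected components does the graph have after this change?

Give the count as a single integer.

Answer: 2

Derivation:
Initial component count: 3
Add (0,3): merges two components. Count decreases: 3 -> 2.
New component count: 2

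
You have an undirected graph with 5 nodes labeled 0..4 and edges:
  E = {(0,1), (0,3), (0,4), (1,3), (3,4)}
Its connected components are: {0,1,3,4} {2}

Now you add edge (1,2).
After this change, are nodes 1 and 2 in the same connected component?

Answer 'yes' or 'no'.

Answer: yes

Derivation:
Initial components: {0,1,3,4} {2}
Adding edge (1,2): merges {0,1,3,4} and {2}.
New components: {0,1,2,3,4}
Are 1 and 2 in the same component? yes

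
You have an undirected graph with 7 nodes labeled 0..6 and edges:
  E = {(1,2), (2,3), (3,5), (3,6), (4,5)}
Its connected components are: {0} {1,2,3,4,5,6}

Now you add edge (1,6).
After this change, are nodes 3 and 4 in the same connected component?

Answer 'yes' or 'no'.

Answer: yes

Derivation:
Initial components: {0} {1,2,3,4,5,6}
Adding edge (1,6): both already in same component {1,2,3,4,5,6}. No change.
New components: {0} {1,2,3,4,5,6}
Are 3 and 4 in the same component? yes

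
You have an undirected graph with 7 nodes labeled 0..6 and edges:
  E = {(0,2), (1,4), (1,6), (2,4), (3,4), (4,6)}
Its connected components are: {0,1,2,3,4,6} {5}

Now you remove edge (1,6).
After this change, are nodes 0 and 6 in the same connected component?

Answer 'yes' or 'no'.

Answer: yes

Derivation:
Initial components: {0,1,2,3,4,6} {5}
Removing edge (1,6): not a bridge — component count unchanged at 2.
New components: {0,1,2,3,4,6} {5}
Are 0 and 6 in the same component? yes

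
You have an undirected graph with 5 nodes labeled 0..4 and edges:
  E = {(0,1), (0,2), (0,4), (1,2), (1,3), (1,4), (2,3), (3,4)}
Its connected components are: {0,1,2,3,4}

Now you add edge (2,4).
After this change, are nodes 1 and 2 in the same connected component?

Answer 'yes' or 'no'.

Initial components: {0,1,2,3,4}
Adding edge (2,4): both already in same component {0,1,2,3,4}. No change.
New components: {0,1,2,3,4}
Are 1 and 2 in the same component? yes

Answer: yes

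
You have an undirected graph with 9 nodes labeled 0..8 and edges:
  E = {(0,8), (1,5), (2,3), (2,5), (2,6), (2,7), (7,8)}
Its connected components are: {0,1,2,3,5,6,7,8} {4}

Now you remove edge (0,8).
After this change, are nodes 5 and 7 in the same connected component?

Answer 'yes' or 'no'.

Initial components: {0,1,2,3,5,6,7,8} {4}
Removing edge (0,8): it was a bridge — component count 2 -> 3.
New components: {0} {1,2,3,5,6,7,8} {4}
Are 5 and 7 in the same component? yes

Answer: yes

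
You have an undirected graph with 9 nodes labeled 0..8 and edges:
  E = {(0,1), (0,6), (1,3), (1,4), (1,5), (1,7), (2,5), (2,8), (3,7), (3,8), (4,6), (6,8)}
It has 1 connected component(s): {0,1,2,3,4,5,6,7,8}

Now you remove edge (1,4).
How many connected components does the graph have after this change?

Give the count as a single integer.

Initial component count: 1
Remove (1,4): not a bridge. Count unchanged: 1.
  After removal, components: {0,1,2,3,4,5,6,7,8}
New component count: 1

Answer: 1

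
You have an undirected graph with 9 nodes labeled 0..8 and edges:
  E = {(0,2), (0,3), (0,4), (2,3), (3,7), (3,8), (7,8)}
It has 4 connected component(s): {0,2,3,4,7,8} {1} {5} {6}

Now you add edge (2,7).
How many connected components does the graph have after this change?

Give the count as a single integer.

Initial component count: 4
Add (2,7): endpoints already in same component. Count unchanged: 4.
New component count: 4

Answer: 4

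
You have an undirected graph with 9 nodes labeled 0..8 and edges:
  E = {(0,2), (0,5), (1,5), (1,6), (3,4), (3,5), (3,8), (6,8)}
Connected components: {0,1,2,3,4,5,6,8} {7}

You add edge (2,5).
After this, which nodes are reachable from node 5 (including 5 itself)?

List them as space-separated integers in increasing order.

Answer: 0 1 2 3 4 5 6 8

Derivation:
Before: nodes reachable from 5: {0,1,2,3,4,5,6,8}
Adding (2,5): both endpoints already in same component. Reachability from 5 unchanged.
After: nodes reachable from 5: {0,1,2,3,4,5,6,8}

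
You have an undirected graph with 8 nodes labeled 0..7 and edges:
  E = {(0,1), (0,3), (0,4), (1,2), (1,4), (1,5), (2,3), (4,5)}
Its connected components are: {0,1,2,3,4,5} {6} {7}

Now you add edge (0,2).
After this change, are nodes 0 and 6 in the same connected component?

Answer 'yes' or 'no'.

Initial components: {0,1,2,3,4,5} {6} {7}
Adding edge (0,2): both already in same component {0,1,2,3,4,5}. No change.
New components: {0,1,2,3,4,5} {6} {7}
Are 0 and 6 in the same component? no

Answer: no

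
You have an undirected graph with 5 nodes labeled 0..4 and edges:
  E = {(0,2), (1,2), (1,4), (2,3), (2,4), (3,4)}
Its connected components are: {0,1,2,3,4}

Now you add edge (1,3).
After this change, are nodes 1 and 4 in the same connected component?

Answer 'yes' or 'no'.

Answer: yes

Derivation:
Initial components: {0,1,2,3,4}
Adding edge (1,3): both already in same component {0,1,2,3,4}. No change.
New components: {0,1,2,3,4}
Are 1 and 4 in the same component? yes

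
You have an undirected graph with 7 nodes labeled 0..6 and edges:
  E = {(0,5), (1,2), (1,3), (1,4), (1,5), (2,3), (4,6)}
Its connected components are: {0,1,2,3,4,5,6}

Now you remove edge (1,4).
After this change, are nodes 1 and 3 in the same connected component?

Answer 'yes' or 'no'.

Answer: yes

Derivation:
Initial components: {0,1,2,3,4,5,6}
Removing edge (1,4): it was a bridge — component count 1 -> 2.
New components: {0,1,2,3,5} {4,6}
Are 1 and 3 in the same component? yes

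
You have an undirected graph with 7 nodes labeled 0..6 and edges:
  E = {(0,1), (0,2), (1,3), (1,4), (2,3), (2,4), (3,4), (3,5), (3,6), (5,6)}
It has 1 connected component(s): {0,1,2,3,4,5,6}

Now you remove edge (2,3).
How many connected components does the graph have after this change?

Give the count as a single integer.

Answer: 1

Derivation:
Initial component count: 1
Remove (2,3): not a bridge. Count unchanged: 1.
  After removal, components: {0,1,2,3,4,5,6}
New component count: 1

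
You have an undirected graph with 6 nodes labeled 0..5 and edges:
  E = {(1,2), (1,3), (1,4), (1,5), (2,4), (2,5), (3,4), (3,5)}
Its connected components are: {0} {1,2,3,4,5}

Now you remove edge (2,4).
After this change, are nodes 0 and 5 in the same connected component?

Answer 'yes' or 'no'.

Answer: no

Derivation:
Initial components: {0} {1,2,3,4,5}
Removing edge (2,4): not a bridge — component count unchanged at 2.
New components: {0} {1,2,3,4,5}
Are 0 and 5 in the same component? no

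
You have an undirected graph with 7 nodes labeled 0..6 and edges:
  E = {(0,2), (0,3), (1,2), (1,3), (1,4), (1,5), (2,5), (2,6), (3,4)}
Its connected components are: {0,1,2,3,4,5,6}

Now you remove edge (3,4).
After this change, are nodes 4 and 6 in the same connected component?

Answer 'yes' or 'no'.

Answer: yes

Derivation:
Initial components: {0,1,2,3,4,5,6}
Removing edge (3,4): not a bridge — component count unchanged at 1.
New components: {0,1,2,3,4,5,6}
Are 4 and 6 in the same component? yes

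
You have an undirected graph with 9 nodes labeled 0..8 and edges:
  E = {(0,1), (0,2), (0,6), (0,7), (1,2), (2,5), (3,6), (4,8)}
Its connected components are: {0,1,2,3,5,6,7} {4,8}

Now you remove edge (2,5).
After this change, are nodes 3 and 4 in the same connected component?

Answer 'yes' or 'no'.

Answer: no

Derivation:
Initial components: {0,1,2,3,5,6,7} {4,8}
Removing edge (2,5): it was a bridge — component count 2 -> 3.
New components: {0,1,2,3,6,7} {4,8} {5}
Are 3 and 4 in the same component? no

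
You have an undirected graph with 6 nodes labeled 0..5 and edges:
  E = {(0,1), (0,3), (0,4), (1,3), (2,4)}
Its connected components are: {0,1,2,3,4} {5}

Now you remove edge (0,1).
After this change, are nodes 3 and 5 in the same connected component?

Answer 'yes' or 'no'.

Initial components: {0,1,2,3,4} {5}
Removing edge (0,1): not a bridge — component count unchanged at 2.
New components: {0,1,2,3,4} {5}
Are 3 and 5 in the same component? no

Answer: no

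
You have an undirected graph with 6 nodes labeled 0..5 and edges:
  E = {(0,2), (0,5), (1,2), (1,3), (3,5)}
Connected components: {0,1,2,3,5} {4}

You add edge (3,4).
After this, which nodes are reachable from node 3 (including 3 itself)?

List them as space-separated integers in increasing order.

Before: nodes reachable from 3: {0,1,2,3,5}
Adding (3,4): merges 3's component with another. Reachability grows.
After: nodes reachable from 3: {0,1,2,3,4,5}

Answer: 0 1 2 3 4 5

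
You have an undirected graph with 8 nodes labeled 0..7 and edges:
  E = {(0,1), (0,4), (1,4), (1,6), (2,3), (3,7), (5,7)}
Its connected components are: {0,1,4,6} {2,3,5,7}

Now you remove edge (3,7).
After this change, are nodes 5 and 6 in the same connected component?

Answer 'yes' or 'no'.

Answer: no

Derivation:
Initial components: {0,1,4,6} {2,3,5,7}
Removing edge (3,7): it was a bridge — component count 2 -> 3.
New components: {0,1,4,6} {2,3} {5,7}
Are 5 and 6 in the same component? no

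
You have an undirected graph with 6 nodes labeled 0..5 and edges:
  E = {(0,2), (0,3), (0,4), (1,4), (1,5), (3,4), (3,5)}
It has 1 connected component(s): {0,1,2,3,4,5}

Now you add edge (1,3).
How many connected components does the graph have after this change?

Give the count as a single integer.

Answer: 1

Derivation:
Initial component count: 1
Add (1,3): endpoints already in same component. Count unchanged: 1.
New component count: 1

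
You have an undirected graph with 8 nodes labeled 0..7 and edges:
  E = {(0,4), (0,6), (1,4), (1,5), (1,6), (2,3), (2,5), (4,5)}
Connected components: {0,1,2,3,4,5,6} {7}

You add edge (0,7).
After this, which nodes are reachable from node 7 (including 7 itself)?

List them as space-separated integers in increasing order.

Answer: 0 1 2 3 4 5 6 7

Derivation:
Before: nodes reachable from 7: {7}
Adding (0,7): merges 7's component with another. Reachability grows.
After: nodes reachable from 7: {0,1,2,3,4,5,6,7}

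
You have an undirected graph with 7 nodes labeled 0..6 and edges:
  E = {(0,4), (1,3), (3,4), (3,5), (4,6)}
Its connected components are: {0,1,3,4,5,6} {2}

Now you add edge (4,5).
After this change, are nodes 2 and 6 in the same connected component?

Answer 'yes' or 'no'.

Initial components: {0,1,3,4,5,6} {2}
Adding edge (4,5): both already in same component {0,1,3,4,5,6}. No change.
New components: {0,1,3,4,5,6} {2}
Are 2 and 6 in the same component? no

Answer: no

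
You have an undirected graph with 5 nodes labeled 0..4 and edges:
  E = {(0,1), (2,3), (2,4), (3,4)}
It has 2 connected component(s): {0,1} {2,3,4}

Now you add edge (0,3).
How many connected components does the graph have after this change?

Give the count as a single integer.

Answer: 1

Derivation:
Initial component count: 2
Add (0,3): merges two components. Count decreases: 2 -> 1.
New component count: 1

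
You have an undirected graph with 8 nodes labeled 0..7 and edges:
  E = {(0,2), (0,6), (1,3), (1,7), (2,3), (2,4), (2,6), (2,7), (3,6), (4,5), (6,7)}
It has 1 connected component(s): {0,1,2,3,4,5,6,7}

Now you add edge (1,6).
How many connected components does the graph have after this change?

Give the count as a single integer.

Answer: 1

Derivation:
Initial component count: 1
Add (1,6): endpoints already in same component. Count unchanged: 1.
New component count: 1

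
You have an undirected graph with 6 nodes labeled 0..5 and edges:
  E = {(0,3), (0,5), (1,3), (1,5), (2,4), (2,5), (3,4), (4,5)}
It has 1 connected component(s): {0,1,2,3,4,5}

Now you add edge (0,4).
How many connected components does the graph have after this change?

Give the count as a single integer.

Initial component count: 1
Add (0,4): endpoints already in same component. Count unchanged: 1.
New component count: 1

Answer: 1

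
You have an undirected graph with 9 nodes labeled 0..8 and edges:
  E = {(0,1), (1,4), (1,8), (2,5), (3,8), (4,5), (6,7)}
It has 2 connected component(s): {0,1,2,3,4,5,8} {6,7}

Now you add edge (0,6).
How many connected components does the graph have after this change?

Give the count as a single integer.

Answer: 1

Derivation:
Initial component count: 2
Add (0,6): merges two components. Count decreases: 2 -> 1.
New component count: 1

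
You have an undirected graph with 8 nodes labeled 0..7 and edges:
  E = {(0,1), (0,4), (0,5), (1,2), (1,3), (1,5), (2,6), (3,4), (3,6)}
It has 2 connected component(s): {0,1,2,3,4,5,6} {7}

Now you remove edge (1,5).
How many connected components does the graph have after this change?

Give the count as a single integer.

Initial component count: 2
Remove (1,5): not a bridge. Count unchanged: 2.
  After removal, components: {0,1,2,3,4,5,6} {7}
New component count: 2

Answer: 2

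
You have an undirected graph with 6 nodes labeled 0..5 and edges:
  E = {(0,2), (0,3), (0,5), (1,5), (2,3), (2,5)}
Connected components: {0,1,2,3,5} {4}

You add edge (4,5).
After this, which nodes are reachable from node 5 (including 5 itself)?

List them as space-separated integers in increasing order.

Answer: 0 1 2 3 4 5

Derivation:
Before: nodes reachable from 5: {0,1,2,3,5}
Adding (4,5): merges 5's component with another. Reachability grows.
After: nodes reachable from 5: {0,1,2,3,4,5}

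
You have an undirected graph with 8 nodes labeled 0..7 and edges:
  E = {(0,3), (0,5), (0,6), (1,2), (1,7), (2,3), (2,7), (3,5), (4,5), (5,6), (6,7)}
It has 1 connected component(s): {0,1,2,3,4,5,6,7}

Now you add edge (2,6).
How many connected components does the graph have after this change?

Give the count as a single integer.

Answer: 1

Derivation:
Initial component count: 1
Add (2,6): endpoints already in same component. Count unchanged: 1.
New component count: 1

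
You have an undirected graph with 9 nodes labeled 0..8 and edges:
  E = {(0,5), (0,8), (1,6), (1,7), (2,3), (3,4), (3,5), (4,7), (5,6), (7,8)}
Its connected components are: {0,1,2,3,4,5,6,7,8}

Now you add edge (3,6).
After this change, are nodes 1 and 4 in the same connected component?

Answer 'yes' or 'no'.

Answer: yes

Derivation:
Initial components: {0,1,2,3,4,5,6,7,8}
Adding edge (3,6): both already in same component {0,1,2,3,4,5,6,7,8}. No change.
New components: {0,1,2,3,4,5,6,7,8}
Are 1 and 4 in the same component? yes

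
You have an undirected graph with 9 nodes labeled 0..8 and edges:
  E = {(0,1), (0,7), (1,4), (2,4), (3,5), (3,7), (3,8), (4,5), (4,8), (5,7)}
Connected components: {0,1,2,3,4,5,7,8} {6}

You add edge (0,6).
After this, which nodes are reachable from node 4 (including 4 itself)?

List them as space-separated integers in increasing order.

Before: nodes reachable from 4: {0,1,2,3,4,5,7,8}
Adding (0,6): merges 4's component with another. Reachability grows.
After: nodes reachable from 4: {0,1,2,3,4,5,6,7,8}

Answer: 0 1 2 3 4 5 6 7 8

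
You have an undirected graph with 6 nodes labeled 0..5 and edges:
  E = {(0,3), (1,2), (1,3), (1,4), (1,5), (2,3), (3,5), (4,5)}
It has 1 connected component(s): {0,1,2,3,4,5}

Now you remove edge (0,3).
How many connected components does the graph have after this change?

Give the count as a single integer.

Answer: 2

Derivation:
Initial component count: 1
Remove (0,3): it was a bridge. Count increases: 1 -> 2.
  After removal, components: {0} {1,2,3,4,5}
New component count: 2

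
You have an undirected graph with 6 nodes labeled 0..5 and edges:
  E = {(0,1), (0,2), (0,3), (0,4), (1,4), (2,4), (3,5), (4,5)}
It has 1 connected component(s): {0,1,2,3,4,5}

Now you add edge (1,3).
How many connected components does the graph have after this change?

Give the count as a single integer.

Answer: 1

Derivation:
Initial component count: 1
Add (1,3): endpoints already in same component. Count unchanged: 1.
New component count: 1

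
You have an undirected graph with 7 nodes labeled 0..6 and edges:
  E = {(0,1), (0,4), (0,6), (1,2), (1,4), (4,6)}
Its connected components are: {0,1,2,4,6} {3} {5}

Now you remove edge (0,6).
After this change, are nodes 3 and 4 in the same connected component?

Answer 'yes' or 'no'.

Initial components: {0,1,2,4,6} {3} {5}
Removing edge (0,6): not a bridge — component count unchanged at 3.
New components: {0,1,2,4,6} {3} {5}
Are 3 and 4 in the same component? no

Answer: no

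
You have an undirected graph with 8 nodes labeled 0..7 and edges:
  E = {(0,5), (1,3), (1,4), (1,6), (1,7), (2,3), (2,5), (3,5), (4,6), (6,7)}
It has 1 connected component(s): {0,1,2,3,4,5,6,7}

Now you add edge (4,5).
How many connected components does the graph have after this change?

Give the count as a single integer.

Answer: 1

Derivation:
Initial component count: 1
Add (4,5): endpoints already in same component. Count unchanged: 1.
New component count: 1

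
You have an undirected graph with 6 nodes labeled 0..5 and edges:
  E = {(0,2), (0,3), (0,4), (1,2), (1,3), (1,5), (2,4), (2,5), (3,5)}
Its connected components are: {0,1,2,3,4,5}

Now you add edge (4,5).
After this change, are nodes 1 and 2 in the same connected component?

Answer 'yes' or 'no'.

Answer: yes

Derivation:
Initial components: {0,1,2,3,4,5}
Adding edge (4,5): both already in same component {0,1,2,3,4,5}. No change.
New components: {0,1,2,3,4,5}
Are 1 and 2 in the same component? yes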